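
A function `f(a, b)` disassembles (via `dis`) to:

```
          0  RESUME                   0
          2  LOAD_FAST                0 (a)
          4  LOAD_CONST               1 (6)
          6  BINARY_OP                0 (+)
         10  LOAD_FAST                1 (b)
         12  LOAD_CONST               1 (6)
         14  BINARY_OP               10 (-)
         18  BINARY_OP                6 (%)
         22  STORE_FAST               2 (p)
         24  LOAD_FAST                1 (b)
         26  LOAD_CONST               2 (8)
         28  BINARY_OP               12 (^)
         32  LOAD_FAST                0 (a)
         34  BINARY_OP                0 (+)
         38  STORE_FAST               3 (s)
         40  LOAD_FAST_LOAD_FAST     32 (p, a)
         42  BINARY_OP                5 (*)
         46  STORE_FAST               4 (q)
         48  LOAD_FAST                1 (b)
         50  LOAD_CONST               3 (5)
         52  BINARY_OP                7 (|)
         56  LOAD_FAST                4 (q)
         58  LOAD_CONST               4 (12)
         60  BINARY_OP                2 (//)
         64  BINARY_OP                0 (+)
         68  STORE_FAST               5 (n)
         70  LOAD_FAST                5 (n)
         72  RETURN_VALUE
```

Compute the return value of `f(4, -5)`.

LOAD_FAST a → push 4. Stack: [4]
LOAD_CONST → push 6. Stack: [4, 6]
BINARY_OP + → 4 + 6 = 10. Stack: [10]
LOAD_FAST b → push -5. Stack: [10, -5]
LOAD_CONST → push 6. Stack: [10, -5, 6]
BINARY_OP - → -5 - 6 = -11. Stack: [10, -11]
BINARY_OP % → 10 % -11 = -1. Stack: [-1]
STORE_FAST p → p=-1. Stack: []
LOAD_FAST b → push -5. Stack: [-5]
LOAD_CONST → push 8. Stack: [-5, 8]
BINARY_OP ^ → -5 ^ 8 = -13. Stack: [-13]
LOAD_FAST a → push 4. Stack: [-13, 4]
BINARY_OP + → -13 + 4 = -9. Stack: [-9]
STORE_FAST s → s=-9. Stack: []
LOAD_FAST_LOAD_FAST p,a → push -1,4. Stack: [-1, 4]
BINARY_OP * → -1 * 4 = -4. Stack: [-4]
STORE_FAST q → q=-4. Stack: []
LOAD_FAST b → push -5. Stack: [-5]
LOAD_CONST → push 5. Stack: [-5, 5]
BINARY_OP | → -5 | 5 = -1. Stack: [-1]
LOAD_FAST q → push -4. Stack: [-1, -4]
LOAD_CONST → push 12. Stack: [-1, -4, 12]
BINARY_OP // → -4 // 12 = -1. Stack: [-1, -1]
BINARY_OP + → -1 + -1 = -2. Stack: [-2]
STORE_FAST n → n=-2. Stack: []
LOAD_FAST n → push -2. Stack: [-2]
RETURN_VALUE → return -2.

-2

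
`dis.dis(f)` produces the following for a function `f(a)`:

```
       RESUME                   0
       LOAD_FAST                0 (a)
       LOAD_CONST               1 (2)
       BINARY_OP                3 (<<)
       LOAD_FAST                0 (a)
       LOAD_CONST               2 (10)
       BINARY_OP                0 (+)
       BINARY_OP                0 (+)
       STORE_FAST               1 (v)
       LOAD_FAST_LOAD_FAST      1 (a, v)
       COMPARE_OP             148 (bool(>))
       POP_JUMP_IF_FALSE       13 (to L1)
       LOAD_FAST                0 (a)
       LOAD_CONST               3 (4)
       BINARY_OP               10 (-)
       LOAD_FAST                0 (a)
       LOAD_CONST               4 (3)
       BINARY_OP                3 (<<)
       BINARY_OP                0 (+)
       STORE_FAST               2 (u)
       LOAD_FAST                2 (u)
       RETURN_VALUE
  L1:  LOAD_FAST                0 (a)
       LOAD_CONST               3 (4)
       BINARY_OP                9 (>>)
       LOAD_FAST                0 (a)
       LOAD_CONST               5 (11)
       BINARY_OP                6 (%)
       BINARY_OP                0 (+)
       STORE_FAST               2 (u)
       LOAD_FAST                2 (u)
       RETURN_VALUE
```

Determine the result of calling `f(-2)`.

LOAD_FAST a → push -2. Stack: [-2]
LOAD_CONST → push 2. Stack: [-2, 2]
BINARY_OP << → -2 << 2 = -8. Stack: [-8]
LOAD_FAST a → push -2. Stack: [-8, -2]
LOAD_CONST → push 10. Stack: [-8, -2, 10]
BINARY_OP + → -2 + 10 = 8. Stack: [-8, 8]
BINARY_OP + → -8 + 8 = 0. Stack: [0]
STORE_FAST v → v=0. Stack: []
LOAD_FAST_LOAD_FAST a,v → push -2,0. Stack: [-2, 0]
COMPARE_OP bool(>) → -2 vs 0 = False. Stack: [False]
POP_JUMP_IF_FALSE → pop False; jump. Stack: []
LOAD_FAST a → push -2. Stack: [-2]
LOAD_CONST → push 4. Stack: [-2, 4]
BINARY_OP >> → -2 >> 4 = -1. Stack: [-1]
LOAD_FAST a → push -2. Stack: [-1, -2]
LOAD_CONST → push 11. Stack: [-1, -2, 11]
BINARY_OP % → -2 % 11 = 9. Stack: [-1, 9]
BINARY_OP + → -1 + 9 = 8. Stack: [8]
STORE_FAST u → u=8. Stack: []
LOAD_FAST u → push 8. Stack: [8]
RETURN_VALUE → return 8.

8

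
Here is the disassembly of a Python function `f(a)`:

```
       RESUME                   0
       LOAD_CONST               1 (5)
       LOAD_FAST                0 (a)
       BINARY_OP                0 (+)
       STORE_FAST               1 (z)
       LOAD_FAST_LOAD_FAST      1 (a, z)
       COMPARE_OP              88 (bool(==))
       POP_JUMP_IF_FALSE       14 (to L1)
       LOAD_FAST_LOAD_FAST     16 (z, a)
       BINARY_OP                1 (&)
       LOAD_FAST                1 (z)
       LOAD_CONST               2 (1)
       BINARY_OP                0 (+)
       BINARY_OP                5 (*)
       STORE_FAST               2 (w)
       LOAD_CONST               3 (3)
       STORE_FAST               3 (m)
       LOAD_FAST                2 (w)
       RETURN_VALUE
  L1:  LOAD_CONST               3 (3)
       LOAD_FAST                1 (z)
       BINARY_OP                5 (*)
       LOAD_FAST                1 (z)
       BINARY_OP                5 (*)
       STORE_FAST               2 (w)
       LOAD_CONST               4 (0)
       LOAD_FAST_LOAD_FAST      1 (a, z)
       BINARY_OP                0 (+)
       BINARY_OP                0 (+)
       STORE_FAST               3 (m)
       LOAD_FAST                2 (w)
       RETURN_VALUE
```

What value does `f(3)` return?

192

LOAD_CONST → push 5. Stack: [5]
LOAD_FAST a → push 3. Stack: [5, 3]
BINARY_OP + → 5 + 3 = 8. Stack: [8]
STORE_FAST z → z=8. Stack: []
LOAD_FAST_LOAD_FAST a,z → push 3,8. Stack: [3, 8]
COMPARE_OP bool(==) → 3 vs 8 = False. Stack: [False]
POP_JUMP_IF_FALSE → pop False; jump. Stack: []
LOAD_CONST → push 3. Stack: [3]
LOAD_FAST z → push 8. Stack: [3, 8]
BINARY_OP * → 3 * 8 = 24. Stack: [24]
LOAD_FAST z → push 8. Stack: [24, 8]
BINARY_OP * → 24 * 8 = 192. Stack: [192]
STORE_FAST w → w=192. Stack: []
LOAD_CONST → push 0. Stack: [0]
LOAD_FAST_LOAD_FAST a,z → push 3,8. Stack: [0, 3, 8]
BINARY_OP + → 3 + 8 = 11. Stack: [0, 11]
BINARY_OP + → 0 + 11 = 11. Stack: [11]
STORE_FAST m → m=11. Stack: []
LOAD_FAST w → push 192. Stack: [192]
RETURN_VALUE → return 192.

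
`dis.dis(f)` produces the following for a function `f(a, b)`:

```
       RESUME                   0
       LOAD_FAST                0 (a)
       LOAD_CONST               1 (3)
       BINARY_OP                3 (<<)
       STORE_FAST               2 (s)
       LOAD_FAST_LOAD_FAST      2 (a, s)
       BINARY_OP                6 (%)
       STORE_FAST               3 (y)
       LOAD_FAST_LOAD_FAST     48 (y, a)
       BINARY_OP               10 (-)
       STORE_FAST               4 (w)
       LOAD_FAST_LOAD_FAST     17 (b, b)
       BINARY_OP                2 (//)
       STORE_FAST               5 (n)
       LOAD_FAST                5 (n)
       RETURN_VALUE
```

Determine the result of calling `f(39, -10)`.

1

LOAD_FAST a → push 39. Stack: [39]
LOAD_CONST → push 3. Stack: [39, 3]
BINARY_OP << → 39 << 3 = 312. Stack: [312]
STORE_FAST s → s=312. Stack: []
LOAD_FAST_LOAD_FAST a,s → push 39,312. Stack: [39, 312]
BINARY_OP % → 39 % 312 = 39. Stack: [39]
STORE_FAST y → y=39. Stack: []
LOAD_FAST_LOAD_FAST y,a → push 39,39. Stack: [39, 39]
BINARY_OP - → 39 - 39 = 0. Stack: [0]
STORE_FAST w → w=0. Stack: []
LOAD_FAST_LOAD_FAST b,b → push -10,-10. Stack: [-10, -10]
BINARY_OP // → -10 // -10 = 1. Stack: [1]
STORE_FAST n → n=1. Stack: []
LOAD_FAST n → push 1. Stack: [1]
RETURN_VALUE → return 1.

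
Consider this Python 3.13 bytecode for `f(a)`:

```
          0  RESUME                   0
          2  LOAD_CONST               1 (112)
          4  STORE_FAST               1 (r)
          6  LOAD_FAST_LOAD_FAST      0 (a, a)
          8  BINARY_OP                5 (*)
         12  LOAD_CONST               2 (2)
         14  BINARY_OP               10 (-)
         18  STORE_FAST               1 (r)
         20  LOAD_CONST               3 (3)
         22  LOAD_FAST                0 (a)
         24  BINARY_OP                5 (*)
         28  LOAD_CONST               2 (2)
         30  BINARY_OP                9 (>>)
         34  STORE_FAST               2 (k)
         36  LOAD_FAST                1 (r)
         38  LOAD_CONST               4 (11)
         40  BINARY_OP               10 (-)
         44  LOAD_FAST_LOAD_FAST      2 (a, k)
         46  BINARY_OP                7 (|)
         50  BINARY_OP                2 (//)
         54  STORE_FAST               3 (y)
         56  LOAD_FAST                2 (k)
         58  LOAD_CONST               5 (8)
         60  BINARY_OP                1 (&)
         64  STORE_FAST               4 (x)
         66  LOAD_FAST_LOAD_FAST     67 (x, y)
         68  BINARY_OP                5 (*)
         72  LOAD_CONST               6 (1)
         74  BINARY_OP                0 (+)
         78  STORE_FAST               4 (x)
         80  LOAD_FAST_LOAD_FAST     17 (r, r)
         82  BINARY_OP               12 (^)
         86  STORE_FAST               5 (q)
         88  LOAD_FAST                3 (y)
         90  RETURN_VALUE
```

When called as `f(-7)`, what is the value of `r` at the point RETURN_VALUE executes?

47

LOAD_CONST → push 112. Stack: [112]
STORE_FAST r → r=112. Stack: []
LOAD_FAST_LOAD_FAST a,a → push -7,-7. Stack: [-7, -7]
BINARY_OP * → -7 * -7 = 49. Stack: [49]
LOAD_CONST → push 2. Stack: [49, 2]
BINARY_OP - → 49 - 2 = 47. Stack: [47]
STORE_FAST r → r=47. Stack: []
LOAD_CONST → push 3. Stack: [3]
LOAD_FAST a → push -7. Stack: [3, -7]
BINARY_OP * → 3 * -7 = -21. Stack: [-21]
LOAD_CONST → push 2. Stack: [-21, 2]
BINARY_OP >> → -21 >> 2 = -6. Stack: [-6]
STORE_FAST k → k=-6. Stack: []
LOAD_FAST r → push 47. Stack: [47]
LOAD_CONST → push 11. Stack: [47, 11]
BINARY_OP - → 47 - 11 = 36. Stack: [36]
LOAD_FAST_LOAD_FAST a,k → push -7,-6. Stack: [36, -7, -6]
BINARY_OP | → -7 | -6 = -5. Stack: [36, -5]
BINARY_OP // → 36 // -5 = -8. Stack: [-8]
STORE_FAST y → y=-8. Stack: []
LOAD_FAST k → push -6. Stack: [-6]
LOAD_CONST → push 8. Stack: [-6, 8]
BINARY_OP & → -6 & 8 = 8. Stack: [8]
STORE_FAST x → x=8. Stack: []
LOAD_FAST_LOAD_FAST x,y → push 8,-8. Stack: [8, -8]
BINARY_OP * → 8 * -8 = -64. Stack: [-64]
LOAD_CONST → push 1. Stack: [-64, 1]
BINARY_OP + → -64 + 1 = -63. Stack: [-63]
STORE_FAST x → x=-63. Stack: []
LOAD_FAST_LOAD_FAST r,r → push 47,47. Stack: [47, 47]
BINARY_OP ^ → 47 ^ 47 = 0. Stack: [0]
STORE_FAST q → q=0. Stack: []
LOAD_FAST y → push -8. Stack: [-8]
RETURN_VALUE → return -8.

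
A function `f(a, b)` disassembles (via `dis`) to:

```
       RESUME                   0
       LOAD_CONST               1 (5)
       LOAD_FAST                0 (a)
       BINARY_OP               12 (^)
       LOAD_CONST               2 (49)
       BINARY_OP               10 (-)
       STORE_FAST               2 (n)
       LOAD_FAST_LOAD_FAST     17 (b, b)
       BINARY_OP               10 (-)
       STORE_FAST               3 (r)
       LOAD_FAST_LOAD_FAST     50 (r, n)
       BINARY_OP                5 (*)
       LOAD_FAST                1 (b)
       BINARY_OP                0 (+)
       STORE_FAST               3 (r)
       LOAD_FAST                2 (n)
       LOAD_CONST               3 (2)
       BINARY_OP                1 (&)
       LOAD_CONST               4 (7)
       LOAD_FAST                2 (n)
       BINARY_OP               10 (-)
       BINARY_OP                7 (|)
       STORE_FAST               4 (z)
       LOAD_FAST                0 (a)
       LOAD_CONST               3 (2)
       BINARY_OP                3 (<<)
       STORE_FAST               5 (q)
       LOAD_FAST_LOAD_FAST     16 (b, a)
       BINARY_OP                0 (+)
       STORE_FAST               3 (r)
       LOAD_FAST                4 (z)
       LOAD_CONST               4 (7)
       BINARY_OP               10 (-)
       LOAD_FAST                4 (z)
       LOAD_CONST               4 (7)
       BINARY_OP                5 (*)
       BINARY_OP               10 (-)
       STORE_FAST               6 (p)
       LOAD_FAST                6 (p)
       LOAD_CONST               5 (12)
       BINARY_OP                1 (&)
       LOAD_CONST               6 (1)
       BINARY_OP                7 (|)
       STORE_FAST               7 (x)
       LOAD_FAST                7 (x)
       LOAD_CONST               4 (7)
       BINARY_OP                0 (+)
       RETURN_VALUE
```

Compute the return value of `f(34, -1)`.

LOAD_CONST → push 5. Stack: [5]
LOAD_FAST a → push 34. Stack: [5, 34]
BINARY_OP ^ → 5 ^ 34 = 39. Stack: [39]
LOAD_CONST → push 49. Stack: [39, 49]
BINARY_OP - → 39 - 49 = -10. Stack: [-10]
STORE_FAST n → n=-10. Stack: []
LOAD_FAST_LOAD_FAST b,b → push -1,-1. Stack: [-1, -1]
BINARY_OP - → -1 - -1 = 0. Stack: [0]
STORE_FAST r → r=0. Stack: []
LOAD_FAST_LOAD_FAST r,n → push 0,-10. Stack: [0, -10]
BINARY_OP * → 0 * -10 = 0. Stack: [0]
LOAD_FAST b → push -1. Stack: [0, -1]
BINARY_OP + → 0 + -1 = -1. Stack: [-1]
STORE_FAST r → r=-1. Stack: []
LOAD_FAST n → push -10. Stack: [-10]
LOAD_CONST → push 2. Stack: [-10, 2]
BINARY_OP & → -10 & 2 = 2. Stack: [2]
LOAD_CONST → push 7. Stack: [2, 7]
LOAD_FAST n → push -10. Stack: [2, 7, -10]
BINARY_OP - → 7 - -10 = 17. Stack: [2, 17]
BINARY_OP | → 2 | 17 = 19. Stack: [19]
STORE_FAST z → z=19. Stack: []
LOAD_FAST a → push 34. Stack: [34]
LOAD_CONST → push 2. Stack: [34, 2]
BINARY_OP << → 34 << 2 = 136. Stack: [136]
STORE_FAST q → q=136. Stack: []
LOAD_FAST_LOAD_FAST b,a → push -1,34. Stack: [-1, 34]
BINARY_OP + → -1 + 34 = 33. Stack: [33]
STORE_FAST r → r=33. Stack: []
LOAD_FAST z → push 19. Stack: [19]
LOAD_CONST → push 7. Stack: [19, 7]
BINARY_OP - → 19 - 7 = 12. Stack: [12]
LOAD_FAST z → push 19. Stack: [12, 19]
LOAD_CONST → push 7. Stack: [12, 19, 7]
BINARY_OP * → 19 * 7 = 133. Stack: [12, 133]
BINARY_OP - → 12 - 133 = -121. Stack: [-121]
STORE_FAST p → p=-121. Stack: []
LOAD_FAST p → push -121. Stack: [-121]
LOAD_CONST → push 12. Stack: [-121, 12]
BINARY_OP & → -121 & 12 = 4. Stack: [4]
LOAD_CONST → push 1. Stack: [4, 1]
BINARY_OP | → 4 | 1 = 5. Stack: [5]
STORE_FAST x → x=5. Stack: []
LOAD_FAST x → push 5. Stack: [5]
LOAD_CONST → push 7. Stack: [5, 7]
BINARY_OP + → 5 + 7 = 12. Stack: [12]
RETURN_VALUE → return 12.

12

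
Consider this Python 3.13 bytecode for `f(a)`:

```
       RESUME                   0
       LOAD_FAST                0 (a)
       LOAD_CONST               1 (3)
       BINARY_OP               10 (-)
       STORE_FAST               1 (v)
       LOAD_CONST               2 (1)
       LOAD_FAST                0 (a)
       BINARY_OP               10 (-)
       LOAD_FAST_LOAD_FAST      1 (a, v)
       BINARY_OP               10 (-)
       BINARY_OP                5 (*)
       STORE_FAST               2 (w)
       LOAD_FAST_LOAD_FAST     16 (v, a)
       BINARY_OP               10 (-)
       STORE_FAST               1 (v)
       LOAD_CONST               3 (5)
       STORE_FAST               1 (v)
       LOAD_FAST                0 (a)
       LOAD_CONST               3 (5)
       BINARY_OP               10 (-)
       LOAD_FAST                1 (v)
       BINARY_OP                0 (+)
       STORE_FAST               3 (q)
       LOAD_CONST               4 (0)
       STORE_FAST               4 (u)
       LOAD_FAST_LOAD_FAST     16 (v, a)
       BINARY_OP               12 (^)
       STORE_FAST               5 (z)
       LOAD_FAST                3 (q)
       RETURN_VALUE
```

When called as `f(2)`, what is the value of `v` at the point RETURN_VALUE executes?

LOAD_FAST a → push 2. Stack: [2]
LOAD_CONST → push 3. Stack: [2, 3]
BINARY_OP - → 2 - 3 = -1. Stack: [-1]
STORE_FAST v → v=-1. Stack: []
LOAD_CONST → push 1. Stack: [1]
LOAD_FAST a → push 2. Stack: [1, 2]
BINARY_OP - → 1 - 2 = -1. Stack: [-1]
LOAD_FAST_LOAD_FAST a,v → push 2,-1. Stack: [-1, 2, -1]
BINARY_OP - → 2 - -1 = 3. Stack: [-1, 3]
BINARY_OP * → -1 * 3 = -3. Stack: [-3]
STORE_FAST w → w=-3. Stack: []
LOAD_FAST_LOAD_FAST v,a → push -1,2. Stack: [-1, 2]
BINARY_OP - → -1 - 2 = -3. Stack: [-3]
STORE_FAST v → v=-3. Stack: []
LOAD_CONST → push 5. Stack: [5]
STORE_FAST v → v=5. Stack: []
LOAD_FAST a → push 2. Stack: [2]
LOAD_CONST → push 5. Stack: [2, 5]
BINARY_OP - → 2 - 5 = -3. Stack: [-3]
LOAD_FAST v → push 5. Stack: [-3, 5]
BINARY_OP + → -3 + 5 = 2. Stack: [2]
STORE_FAST q → q=2. Stack: []
LOAD_CONST → push 0. Stack: [0]
STORE_FAST u → u=0. Stack: []
LOAD_FAST_LOAD_FAST v,a → push 5,2. Stack: [5, 2]
BINARY_OP ^ → 5 ^ 2 = 7. Stack: [7]
STORE_FAST z → z=7. Stack: []
LOAD_FAST q → push 2. Stack: [2]
RETURN_VALUE → return 2.

5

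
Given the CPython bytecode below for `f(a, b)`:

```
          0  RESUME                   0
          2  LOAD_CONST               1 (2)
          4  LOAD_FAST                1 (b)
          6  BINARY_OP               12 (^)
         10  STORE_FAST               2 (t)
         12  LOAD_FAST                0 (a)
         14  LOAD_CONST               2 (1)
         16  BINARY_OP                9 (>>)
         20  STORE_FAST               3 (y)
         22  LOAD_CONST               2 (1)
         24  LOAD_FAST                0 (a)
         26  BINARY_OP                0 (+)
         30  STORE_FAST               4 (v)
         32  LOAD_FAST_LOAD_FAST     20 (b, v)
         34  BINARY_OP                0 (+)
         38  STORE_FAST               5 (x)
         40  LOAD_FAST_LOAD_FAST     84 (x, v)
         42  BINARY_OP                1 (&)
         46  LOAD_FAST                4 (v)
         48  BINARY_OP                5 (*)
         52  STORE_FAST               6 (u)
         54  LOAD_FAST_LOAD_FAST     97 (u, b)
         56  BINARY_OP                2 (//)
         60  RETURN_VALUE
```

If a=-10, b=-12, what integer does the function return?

LOAD_CONST → push 2. Stack: [2]
LOAD_FAST b → push -12. Stack: [2, -12]
BINARY_OP ^ → 2 ^ -12 = -10. Stack: [-10]
STORE_FAST t → t=-10. Stack: []
LOAD_FAST a → push -10. Stack: [-10]
LOAD_CONST → push 1. Stack: [-10, 1]
BINARY_OP >> → -10 >> 1 = -5. Stack: [-5]
STORE_FAST y → y=-5. Stack: []
LOAD_CONST → push 1. Stack: [1]
LOAD_FAST a → push -10. Stack: [1, -10]
BINARY_OP + → 1 + -10 = -9. Stack: [-9]
STORE_FAST v → v=-9. Stack: []
LOAD_FAST_LOAD_FAST b,v → push -12,-9. Stack: [-12, -9]
BINARY_OP + → -12 + -9 = -21. Stack: [-21]
STORE_FAST x → x=-21. Stack: []
LOAD_FAST_LOAD_FAST x,v → push -21,-9. Stack: [-21, -9]
BINARY_OP & → -21 & -9 = -29. Stack: [-29]
LOAD_FAST v → push -9. Stack: [-29, -9]
BINARY_OP * → -29 * -9 = 261. Stack: [261]
STORE_FAST u → u=261. Stack: []
LOAD_FAST_LOAD_FAST u,b → push 261,-12. Stack: [261, -12]
BINARY_OP // → 261 // -12 = -22. Stack: [-22]
RETURN_VALUE → return -22.

-22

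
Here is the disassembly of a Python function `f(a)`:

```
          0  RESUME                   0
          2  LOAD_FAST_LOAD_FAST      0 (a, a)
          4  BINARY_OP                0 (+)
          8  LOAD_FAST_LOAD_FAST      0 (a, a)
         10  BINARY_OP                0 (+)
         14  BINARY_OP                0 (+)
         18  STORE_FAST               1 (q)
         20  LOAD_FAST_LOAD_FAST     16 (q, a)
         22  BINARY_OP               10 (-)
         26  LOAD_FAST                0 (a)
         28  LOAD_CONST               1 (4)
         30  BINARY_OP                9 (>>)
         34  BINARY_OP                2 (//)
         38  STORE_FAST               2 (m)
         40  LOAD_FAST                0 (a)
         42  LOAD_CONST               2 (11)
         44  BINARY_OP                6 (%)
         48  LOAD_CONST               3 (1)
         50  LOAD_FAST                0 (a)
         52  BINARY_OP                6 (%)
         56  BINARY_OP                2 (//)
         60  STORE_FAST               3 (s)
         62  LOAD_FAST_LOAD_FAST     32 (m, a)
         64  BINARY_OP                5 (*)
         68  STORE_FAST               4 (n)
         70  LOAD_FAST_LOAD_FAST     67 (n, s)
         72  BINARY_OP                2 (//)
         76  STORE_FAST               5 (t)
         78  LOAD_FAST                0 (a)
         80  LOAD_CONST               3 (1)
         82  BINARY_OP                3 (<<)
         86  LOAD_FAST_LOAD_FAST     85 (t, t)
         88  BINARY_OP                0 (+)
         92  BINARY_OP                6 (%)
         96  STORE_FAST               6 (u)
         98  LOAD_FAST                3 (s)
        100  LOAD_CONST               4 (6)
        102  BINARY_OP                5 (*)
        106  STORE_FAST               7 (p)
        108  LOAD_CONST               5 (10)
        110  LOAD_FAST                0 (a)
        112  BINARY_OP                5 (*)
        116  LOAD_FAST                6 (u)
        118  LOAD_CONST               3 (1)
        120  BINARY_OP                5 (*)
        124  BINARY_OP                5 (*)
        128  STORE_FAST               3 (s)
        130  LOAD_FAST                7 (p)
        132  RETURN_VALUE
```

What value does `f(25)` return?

LOAD_FAST_LOAD_FAST a,a → push 25,25. Stack: [25, 25]
BINARY_OP + → 25 + 25 = 50. Stack: [50]
LOAD_FAST_LOAD_FAST a,a → push 25,25. Stack: [50, 25, 25]
BINARY_OP + → 25 + 25 = 50. Stack: [50, 50]
BINARY_OP + → 50 + 50 = 100. Stack: [100]
STORE_FAST q → q=100. Stack: []
LOAD_FAST_LOAD_FAST q,a → push 100,25. Stack: [100, 25]
BINARY_OP - → 100 - 25 = 75. Stack: [75]
LOAD_FAST a → push 25. Stack: [75, 25]
LOAD_CONST → push 4. Stack: [75, 25, 4]
BINARY_OP >> → 25 >> 4 = 1. Stack: [75, 1]
BINARY_OP // → 75 // 1 = 75. Stack: [75]
STORE_FAST m → m=75. Stack: []
LOAD_FAST a → push 25. Stack: [25]
LOAD_CONST → push 11. Stack: [25, 11]
BINARY_OP % → 25 % 11 = 3. Stack: [3]
LOAD_CONST → push 1. Stack: [3, 1]
LOAD_FAST a → push 25. Stack: [3, 1, 25]
BINARY_OP % → 1 % 25 = 1. Stack: [3, 1]
BINARY_OP // → 3 // 1 = 3. Stack: [3]
STORE_FAST s → s=3. Stack: []
LOAD_FAST_LOAD_FAST m,a → push 75,25. Stack: [75, 25]
BINARY_OP * → 75 * 25 = 1875. Stack: [1875]
STORE_FAST n → n=1875. Stack: []
LOAD_FAST_LOAD_FAST n,s → push 1875,3. Stack: [1875, 3]
BINARY_OP // → 1875 // 3 = 625. Stack: [625]
STORE_FAST t → t=625. Stack: []
LOAD_FAST a → push 25. Stack: [25]
LOAD_CONST → push 1. Stack: [25, 1]
BINARY_OP << → 25 << 1 = 50. Stack: [50]
LOAD_FAST_LOAD_FAST t,t → push 625,625. Stack: [50, 625, 625]
BINARY_OP + → 625 + 625 = 1250. Stack: [50, 1250]
BINARY_OP % → 50 % 1250 = 50. Stack: [50]
STORE_FAST u → u=50. Stack: []
LOAD_FAST s → push 3. Stack: [3]
LOAD_CONST → push 6. Stack: [3, 6]
BINARY_OP * → 3 * 6 = 18. Stack: [18]
STORE_FAST p → p=18. Stack: []
LOAD_CONST → push 10. Stack: [10]
LOAD_FAST a → push 25. Stack: [10, 25]
BINARY_OP * → 10 * 25 = 250. Stack: [250]
LOAD_FAST u → push 50. Stack: [250, 50]
LOAD_CONST → push 1. Stack: [250, 50, 1]
BINARY_OP * → 50 * 1 = 50. Stack: [250, 50]
BINARY_OP * → 250 * 50 = 12500. Stack: [12500]
STORE_FAST s → s=12500. Stack: []
LOAD_FAST p → push 18. Stack: [18]
RETURN_VALUE → return 18.

18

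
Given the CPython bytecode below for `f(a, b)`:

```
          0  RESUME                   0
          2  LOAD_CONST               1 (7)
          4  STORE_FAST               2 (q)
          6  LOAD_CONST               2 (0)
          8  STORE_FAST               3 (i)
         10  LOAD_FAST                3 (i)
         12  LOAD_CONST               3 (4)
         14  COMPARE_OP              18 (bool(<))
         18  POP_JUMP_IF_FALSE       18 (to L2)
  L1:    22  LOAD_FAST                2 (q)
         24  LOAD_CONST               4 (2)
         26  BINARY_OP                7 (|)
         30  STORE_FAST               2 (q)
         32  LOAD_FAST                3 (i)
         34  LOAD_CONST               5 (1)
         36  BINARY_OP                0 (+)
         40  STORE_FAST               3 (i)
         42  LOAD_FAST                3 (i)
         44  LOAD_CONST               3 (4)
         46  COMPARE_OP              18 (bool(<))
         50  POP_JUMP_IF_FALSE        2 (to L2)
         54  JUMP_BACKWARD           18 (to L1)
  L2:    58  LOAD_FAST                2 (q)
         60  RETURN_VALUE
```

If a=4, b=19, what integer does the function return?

7

LOAD_CONST → push 7. Stack: [7]
STORE_FAST q → q=7. Stack: []
LOAD_CONST → push 0. Stack: [0]
STORE_FAST i → i=0. Stack: []
LOAD_FAST i → push 0. Stack: [0]
LOAD_CONST → push 4. Stack: [0, 4]
COMPARE_OP bool(<) → 0 vs 4 = True. Stack: [True]
POP_JUMP_IF_FALSE → pop True; no jump. Stack: []
LOAD_FAST q → push 7. Stack: [7]
LOAD_CONST → push 2. Stack: [7, 2]
BINARY_OP | → 7 | 2 = 7. Stack: [7]
STORE_FAST q → q=7. Stack: []
LOAD_FAST i → push 0. Stack: [0]
LOAD_CONST → push 1. Stack: [0, 1]
BINARY_OP + → 0 + 1 = 1. Stack: [1]
STORE_FAST i → i=1. Stack: []
LOAD_FAST i → push 1. Stack: [1]
LOAD_CONST → push 4. Stack: [1, 4]
COMPARE_OP bool(<) → 1 vs 4 = True. Stack: [True]
POP_JUMP_IF_FALSE → pop True; no jump. Stack: []
LOAD_FAST q → push 7. Stack: [7]
LOAD_CONST → push 2. Stack: [7, 2]
BINARY_OP | → 7 | 2 = 7. Stack: [7]
STORE_FAST q → q=7. Stack: []
LOAD_FAST i → push 1. Stack: [1]
LOAD_CONST → push 1. Stack: [1, 1]
BINARY_OP + → 1 + 1 = 2. Stack: [2]
STORE_FAST i → i=2. Stack: []
LOAD_FAST i → push 2. Stack: [2]
LOAD_CONST → push 4. Stack: [2, 4]
COMPARE_OP bool(<) → 2 vs 4 = True. Stack: [True]
POP_JUMP_IF_FALSE → pop True; no jump. Stack: []
LOAD_FAST q → push 7. Stack: [7]
LOAD_CONST → push 2. Stack: [7, 2]
BINARY_OP | → 7 | 2 = 7. Stack: [7]
STORE_FAST q → q=7. Stack: []
LOAD_FAST i → push 2. Stack: [2]
LOAD_CONST → push 1. Stack: [2, 1]
BINARY_OP + → 2 + 1 = 3. Stack: [3]
STORE_FAST i → i=3. Stack: []
LOAD_FAST i → push 3. Stack: [3]
LOAD_CONST → push 4. Stack: [3, 4]
COMPARE_OP bool(<) → 3 vs 4 = True. Stack: [True]
POP_JUMP_IF_FALSE → pop True; no jump. Stack: []
LOAD_FAST q → push 7. Stack: [7]
LOAD_CONST → push 2. Stack: [7, 2]
BINARY_OP | → 7 | 2 = 7. Stack: [7]
STORE_FAST q → q=7. Stack: []
LOAD_FAST i → push 3. Stack: [3]
LOAD_CONST → push 1. Stack: [3, 1]
BINARY_OP + → 3 + 1 = 4. Stack: [4]
STORE_FAST i → i=4. Stack: []
LOAD_FAST i → push 4. Stack: [4]
LOAD_CONST → push 4. Stack: [4, 4]
COMPARE_OP bool(<) → 4 vs 4 = False. Stack: [False]
POP_JUMP_IF_FALSE → pop False; jump. Stack: []
LOAD_FAST q → push 7. Stack: [7]
RETURN_VALUE → return 7.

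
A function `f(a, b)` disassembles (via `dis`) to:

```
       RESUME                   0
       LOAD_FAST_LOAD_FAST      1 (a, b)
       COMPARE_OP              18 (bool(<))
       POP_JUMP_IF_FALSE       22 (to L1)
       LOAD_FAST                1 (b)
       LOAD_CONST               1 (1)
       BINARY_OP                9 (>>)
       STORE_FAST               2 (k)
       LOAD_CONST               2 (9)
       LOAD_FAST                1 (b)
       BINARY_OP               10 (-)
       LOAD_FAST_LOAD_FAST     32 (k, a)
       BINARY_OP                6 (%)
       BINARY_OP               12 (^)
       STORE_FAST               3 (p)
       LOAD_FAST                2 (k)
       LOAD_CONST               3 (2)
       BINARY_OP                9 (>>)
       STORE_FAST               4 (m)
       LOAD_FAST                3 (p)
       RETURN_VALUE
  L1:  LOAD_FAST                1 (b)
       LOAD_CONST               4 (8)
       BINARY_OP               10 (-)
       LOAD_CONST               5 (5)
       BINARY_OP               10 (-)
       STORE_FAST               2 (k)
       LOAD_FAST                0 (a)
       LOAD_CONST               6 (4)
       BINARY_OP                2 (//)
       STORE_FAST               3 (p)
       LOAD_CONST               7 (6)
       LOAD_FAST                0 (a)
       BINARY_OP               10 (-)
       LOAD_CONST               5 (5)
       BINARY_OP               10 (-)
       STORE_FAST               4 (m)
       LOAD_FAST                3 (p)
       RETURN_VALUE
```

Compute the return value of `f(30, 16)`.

7

LOAD_FAST_LOAD_FAST a,b → push 30,16. Stack: [30, 16]
COMPARE_OP bool(<) → 30 vs 16 = False. Stack: [False]
POP_JUMP_IF_FALSE → pop False; jump. Stack: []
LOAD_FAST b → push 16. Stack: [16]
LOAD_CONST → push 8. Stack: [16, 8]
BINARY_OP - → 16 - 8 = 8. Stack: [8]
LOAD_CONST → push 5. Stack: [8, 5]
BINARY_OP - → 8 - 5 = 3. Stack: [3]
STORE_FAST k → k=3. Stack: []
LOAD_FAST a → push 30. Stack: [30]
LOAD_CONST → push 4. Stack: [30, 4]
BINARY_OP // → 30 // 4 = 7. Stack: [7]
STORE_FAST p → p=7. Stack: []
LOAD_CONST → push 6. Stack: [6]
LOAD_FAST a → push 30. Stack: [6, 30]
BINARY_OP - → 6 - 30 = -24. Stack: [-24]
LOAD_CONST → push 5. Stack: [-24, 5]
BINARY_OP - → -24 - 5 = -29. Stack: [-29]
STORE_FAST m → m=-29. Stack: []
LOAD_FAST p → push 7. Stack: [7]
RETURN_VALUE → return 7.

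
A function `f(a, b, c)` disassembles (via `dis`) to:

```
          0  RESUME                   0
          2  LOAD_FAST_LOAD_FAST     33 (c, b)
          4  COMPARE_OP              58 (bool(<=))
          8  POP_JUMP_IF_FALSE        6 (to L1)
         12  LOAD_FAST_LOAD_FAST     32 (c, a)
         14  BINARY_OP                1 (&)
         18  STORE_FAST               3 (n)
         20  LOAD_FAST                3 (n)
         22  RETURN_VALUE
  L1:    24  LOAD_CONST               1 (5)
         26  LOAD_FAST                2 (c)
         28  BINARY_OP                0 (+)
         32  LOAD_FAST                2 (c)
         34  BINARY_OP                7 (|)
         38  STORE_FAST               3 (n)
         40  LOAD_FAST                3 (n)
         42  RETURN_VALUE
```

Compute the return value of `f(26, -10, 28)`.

61

LOAD_FAST_LOAD_FAST c,b → push 28,-10. Stack: [28, -10]
COMPARE_OP bool(<=) → 28 vs -10 = False. Stack: [False]
POP_JUMP_IF_FALSE → pop False; jump. Stack: []
LOAD_CONST → push 5. Stack: [5]
LOAD_FAST c → push 28. Stack: [5, 28]
BINARY_OP + → 5 + 28 = 33. Stack: [33]
LOAD_FAST c → push 28. Stack: [33, 28]
BINARY_OP | → 33 | 28 = 61. Stack: [61]
STORE_FAST n → n=61. Stack: []
LOAD_FAST n → push 61. Stack: [61]
RETURN_VALUE → return 61.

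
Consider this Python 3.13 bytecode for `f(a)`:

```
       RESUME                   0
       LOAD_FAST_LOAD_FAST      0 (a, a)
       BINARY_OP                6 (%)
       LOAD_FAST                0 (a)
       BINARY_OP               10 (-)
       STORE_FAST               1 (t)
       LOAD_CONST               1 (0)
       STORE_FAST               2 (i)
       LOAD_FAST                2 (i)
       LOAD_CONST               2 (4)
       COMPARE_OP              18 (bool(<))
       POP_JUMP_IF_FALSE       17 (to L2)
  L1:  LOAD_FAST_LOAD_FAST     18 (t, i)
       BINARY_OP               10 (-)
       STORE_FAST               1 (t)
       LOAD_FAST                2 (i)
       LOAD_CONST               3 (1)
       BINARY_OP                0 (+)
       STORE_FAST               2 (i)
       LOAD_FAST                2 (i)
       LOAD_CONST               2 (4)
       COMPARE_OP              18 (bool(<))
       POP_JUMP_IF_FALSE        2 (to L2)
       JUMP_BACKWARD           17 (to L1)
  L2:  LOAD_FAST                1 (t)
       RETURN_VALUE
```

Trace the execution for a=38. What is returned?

LOAD_FAST_LOAD_FAST a,a → push 38,38. Stack: [38, 38]
BINARY_OP % → 38 % 38 = 0. Stack: [0]
LOAD_FAST a → push 38. Stack: [0, 38]
BINARY_OP - → 0 - 38 = -38. Stack: [-38]
STORE_FAST t → t=-38. Stack: []
LOAD_CONST → push 0. Stack: [0]
STORE_FAST i → i=0. Stack: []
LOAD_FAST i → push 0. Stack: [0]
LOAD_CONST → push 4. Stack: [0, 4]
COMPARE_OP bool(<) → 0 vs 4 = True. Stack: [True]
POP_JUMP_IF_FALSE → pop True; no jump. Stack: []
LOAD_FAST_LOAD_FAST t,i → push -38,0. Stack: [-38, 0]
BINARY_OP - → -38 - 0 = -38. Stack: [-38]
STORE_FAST t → t=-38. Stack: []
LOAD_FAST i → push 0. Stack: [0]
LOAD_CONST → push 1. Stack: [0, 1]
BINARY_OP + → 0 + 1 = 1. Stack: [1]
STORE_FAST i → i=1. Stack: []
LOAD_FAST i → push 1. Stack: [1]
LOAD_CONST → push 4. Stack: [1, 4]
COMPARE_OP bool(<) → 1 vs 4 = True. Stack: [True]
POP_JUMP_IF_FALSE → pop True; no jump. Stack: []
LOAD_FAST_LOAD_FAST t,i → push -38,1. Stack: [-38, 1]
BINARY_OP - → -38 - 1 = -39. Stack: [-39]
STORE_FAST t → t=-39. Stack: []
LOAD_FAST i → push 1. Stack: [1]
LOAD_CONST → push 1. Stack: [1, 1]
BINARY_OP + → 1 + 1 = 2. Stack: [2]
STORE_FAST i → i=2. Stack: []
LOAD_FAST i → push 2. Stack: [2]
LOAD_CONST → push 4. Stack: [2, 4]
COMPARE_OP bool(<) → 2 vs 4 = True. Stack: [True]
POP_JUMP_IF_FALSE → pop True; no jump. Stack: []
LOAD_FAST_LOAD_FAST t,i → push -39,2. Stack: [-39, 2]
BINARY_OP - → -39 - 2 = -41. Stack: [-41]
STORE_FAST t → t=-41. Stack: []
LOAD_FAST i → push 2. Stack: [2]
LOAD_CONST → push 1. Stack: [2, 1]
BINARY_OP + → 2 + 1 = 3. Stack: [3]
STORE_FAST i → i=3. Stack: []
LOAD_FAST i → push 3. Stack: [3]
LOAD_CONST → push 4. Stack: [3, 4]
COMPARE_OP bool(<) → 3 vs 4 = True. Stack: [True]
POP_JUMP_IF_FALSE → pop True; no jump. Stack: []
LOAD_FAST_LOAD_FAST t,i → push -41,3. Stack: [-41, 3]
BINARY_OP - → -41 - 3 = -44. Stack: [-44]
STORE_FAST t → t=-44. Stack: []
LOAD_FAST i → push 3. Stack: [3]
LOAD_CONST → push 1. Stack: [3, 1]
BINARY_OP + → 3 + 1 = 4. Stack: [4]
STORE_FAST i → i=4. Stack: []
LOAD_FAST i → push 4. Stack: [4]
LOAD_CONST → push 4. Stack: [4, 4]
COMPARE_OP bool(<) → 4 vs 4 = False. Stack: [False]
POP_JUMP_IF_FALSE → pop False; jump. Stack: []
LOAD_FAST t → push -44. Stack: [-44]
RETURN_VALUE → return -44.

-44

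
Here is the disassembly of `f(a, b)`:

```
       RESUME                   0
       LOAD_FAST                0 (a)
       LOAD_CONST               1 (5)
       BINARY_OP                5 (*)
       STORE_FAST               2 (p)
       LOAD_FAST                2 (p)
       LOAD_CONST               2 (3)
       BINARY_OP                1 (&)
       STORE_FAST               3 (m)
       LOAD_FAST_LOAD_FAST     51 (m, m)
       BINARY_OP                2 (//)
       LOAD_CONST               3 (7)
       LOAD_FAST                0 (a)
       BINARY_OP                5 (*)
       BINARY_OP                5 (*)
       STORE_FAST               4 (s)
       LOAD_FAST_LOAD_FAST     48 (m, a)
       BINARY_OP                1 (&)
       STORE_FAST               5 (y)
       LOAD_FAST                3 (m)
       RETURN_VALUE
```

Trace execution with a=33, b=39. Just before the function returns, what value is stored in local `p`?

LOAD_FAST a → push 33. Stack: [33]
LOAD_CONST → push 5. Stack: [33, 5]
BINARY_OP * → 33 * 5 = 165. Stack: [165]
STORE_FAST p → p=165. Stack: []
LOAD_FAST p → push 165. Stack: [165]
LOAD_CONST → push 3. Stack: [165, 3]
BINARY_OP & → 165 & 3 = 1. Stack: [1]
STORE_FAST m → m=1. Stack: []
LOAD_FAST_LOAD_FAST m,m → push 1,1. Stack: [1, 1]
BINARY_OP // → 1 // 1 = 1. Stack: [1]
LOAD_CONST → push 7. Stack: [1, 7]
LOAD_FAST a → push 33. Stack: [1, 7, 33]
BINARY_OP * → 7 * 33 = 231. Stack: [1, 231]
BINARY_OP * → 1 * 231 = 231. Stack: [231]
STORE_FAST s → s=231. Stack: []
LOAD_FAST_LOAD_FAST m,a → push 1,33. Stack: [1, 33]
BINARY_OP & → 1 & 33 = 1. Stack: [1]
STORE_FAST y → y=1. Stack: []
LOAD_FAST m → push 1. Stack: [1]
RETURN_VALUE → return 1.

165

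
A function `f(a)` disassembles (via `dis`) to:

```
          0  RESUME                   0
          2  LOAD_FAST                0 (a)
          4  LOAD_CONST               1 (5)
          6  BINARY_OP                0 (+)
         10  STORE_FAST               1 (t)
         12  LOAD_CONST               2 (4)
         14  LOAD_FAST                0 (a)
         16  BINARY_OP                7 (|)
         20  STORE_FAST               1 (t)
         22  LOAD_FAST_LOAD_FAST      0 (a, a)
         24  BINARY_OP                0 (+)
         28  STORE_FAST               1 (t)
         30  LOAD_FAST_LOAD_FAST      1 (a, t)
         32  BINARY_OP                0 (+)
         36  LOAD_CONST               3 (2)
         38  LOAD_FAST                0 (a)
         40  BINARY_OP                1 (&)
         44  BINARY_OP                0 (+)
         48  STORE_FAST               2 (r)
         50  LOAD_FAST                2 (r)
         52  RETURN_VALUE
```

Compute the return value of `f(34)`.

104

LOAD_FAST a → push 34. Stack: [34]
LOAD_CONST → push 5. Stack: [34, 5]
BINARY_OP + → 34 + 5 = 39. Stack: [39]
STORE_FAST t → t=39. Stack: []
LOAD_CONST → push 4. Stack: [4]
LOAD_FAST a → push 34. Stack: [4, 34]
BINARY_OP | → 4 | 34 = 38. Stack: [38]
STORE_FAST t → t=38. Stack: []
LOAD_FAST_LOAD_FAST a,a → push 34,34. Stack: [34, 34]
BINARY_OP + → 34 + 34 = 68. Stack: [68]
STORE_FAST t → t=68. Stack: []
LOAD_FAST_LOAD_FAST a,t → push 34,68. Stack: [34, 68]
BINARY_OP + → 34 + 68 = 102. Stack: [102]
LOAD_CONST → push 2. Stack: [102, 2]
LOAD_FAST a → push 34. Stack: [102, 2, 34]
BINARY_OP & → 2 & 34 = 2. Stack: [102, 2]
BINARY_OP + → 102 + 2 = 104. Stack: [104]
STORE_FAST r → r=104. Stack: []
LOAD_FAST r → push 104. Stack: [104]
RETURN_VALUE → return 104.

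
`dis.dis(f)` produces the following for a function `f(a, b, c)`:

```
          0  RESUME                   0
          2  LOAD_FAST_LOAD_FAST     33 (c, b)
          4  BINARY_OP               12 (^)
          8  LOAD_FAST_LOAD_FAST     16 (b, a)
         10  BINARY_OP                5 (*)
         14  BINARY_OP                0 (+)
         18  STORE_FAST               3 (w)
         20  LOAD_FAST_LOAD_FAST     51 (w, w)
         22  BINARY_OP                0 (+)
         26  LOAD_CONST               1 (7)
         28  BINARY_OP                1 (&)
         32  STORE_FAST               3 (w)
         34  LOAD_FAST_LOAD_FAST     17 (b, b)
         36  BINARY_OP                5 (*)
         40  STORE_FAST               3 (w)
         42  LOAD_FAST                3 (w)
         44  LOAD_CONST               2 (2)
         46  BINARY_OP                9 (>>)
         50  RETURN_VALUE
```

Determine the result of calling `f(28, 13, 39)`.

LOAD_FAST_LOAD_FAST c,b → push 39,13. Stack: [39, 13]
BINARY_OP ^ → 39 ^ 13 = 42. Stack: [42]
LOAD_FAST_LOAD_FAST b,a → push 13,28. Stack: [42, 13, 28]
BINARY_OP * → 13 * 28 = 364. Stack: [42, 364]
BINARY_OP + → 42 + 364 = 406. Stack: [406]
STORE_FAST w → w=406. Stack: []
LOAD_FAST_LOAD_FAST w,w → push 406,406. Stack: [406, 406]
BINARY_OP + → 406 + 406 = 812. Stack: [812]
LOAD_CONST → push 7. Stack: [812, 7]
BINARY_OP & → 812 & 7 = 4. Stack: [4]
STORE_FAST w → w=4. Stack: []
LOAD_FAST_LOAD_FAST b,b → push 13,13. Stack: [13, 13]
BINARY_OP * → 13 * 13 = 169. Stack: [169]
STORE_FAST w → w=169. Stack: []
LOAD_FAST w → push 169. Stack: [169]
LOAD_CONST → push 2. Stack: [169, 2]
BINARY_OP >> → 169 >> 2 = 42. Stack: [42]
RETURN_VALUE → return 42.

42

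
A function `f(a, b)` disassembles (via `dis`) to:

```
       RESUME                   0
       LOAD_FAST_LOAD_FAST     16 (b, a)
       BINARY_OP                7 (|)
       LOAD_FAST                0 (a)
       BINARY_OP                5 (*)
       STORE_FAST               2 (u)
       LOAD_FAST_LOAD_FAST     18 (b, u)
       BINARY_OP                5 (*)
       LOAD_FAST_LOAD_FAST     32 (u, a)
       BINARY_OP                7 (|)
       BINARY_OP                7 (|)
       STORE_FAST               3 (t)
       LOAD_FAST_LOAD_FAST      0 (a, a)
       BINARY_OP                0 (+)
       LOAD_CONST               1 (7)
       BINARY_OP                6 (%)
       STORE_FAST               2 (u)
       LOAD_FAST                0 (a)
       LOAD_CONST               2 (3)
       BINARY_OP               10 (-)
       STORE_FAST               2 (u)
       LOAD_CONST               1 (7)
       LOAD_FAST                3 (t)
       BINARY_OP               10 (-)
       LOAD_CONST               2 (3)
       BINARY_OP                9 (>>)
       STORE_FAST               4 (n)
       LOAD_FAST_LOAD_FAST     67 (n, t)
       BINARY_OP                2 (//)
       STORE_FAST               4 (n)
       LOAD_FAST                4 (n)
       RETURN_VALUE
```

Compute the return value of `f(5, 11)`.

LOAD_FAST_LOAD_FAST b,a → push 11,5. Stack: [11, 5]
BINARY_OP | → 11 | 5 = 15. Stack: [15]
LOAD_FAST a → push 5. Stack: [15, 5]
BINARY_OP * → 15 * 5 = 75. Stack: [75]
STORE_FAST u → u=75. Stack: []
LOAD_FAST_LOAD_FAST b,u → push 11,75. Stack: [11, 75]
BINARY_OP * → 11 * 75 = 825. Stack: [825]
LOAD_FAST_LOAD_FAST u,a → push 75,5. Stack: [825, 75, 5]
BINARY_OP | → 75 | 5 = 79. Stack: [825, 79]
BINARY_OP | → 825 | 79 = 895. Stack: [895]
STORE_FAST t → t=895. Stack: []
LOAD_FAST_LOAD_FAST a,a → push 5,5. Stack: [5, 5]
BINARY_OP + → 5 + 5 = 10. Stack: [10]
LOAD_CONST → push 7. Stack: [10, 7]
BINARY_OP % → 10 % 7 = 3. Stack: [3]
STORE_FAST u → u=3. Stack: []
LOAD_FAST a → push 5. Stack: [5]
LOAD_CONST → push 3. Stack: [5, 3]
BINARY_OP - → 5 - 3 = 2. Stack: [2]
STORE_FAST u → u=2. Stack: []
LOAD_CONST → push 7. Stack: [7]
LOAD_FAST t → push 895. Stack: [7, 895]
BINARY_OP - → 7 - 895 = -888. Stack: [-888]
LOAD_CONST → push 3. Stack: [-888, 3]
BINARY_OP >> → -888 >> 3 = -111. Stack: [-111]
STORE_FAST n → n=-111. Stack: []
LOAD_FAST_LOAD_FAST n,t → push -111,895. Stack: [-111, 895]
BINARY_OP // → -111 // 895 = -1. Stack: [-1]
STORE_FAST n → n=-1. Stack: []
LOAD_FAST n → push -1. Stack: [-1]
RETURN_VALUE → return -1.

-1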